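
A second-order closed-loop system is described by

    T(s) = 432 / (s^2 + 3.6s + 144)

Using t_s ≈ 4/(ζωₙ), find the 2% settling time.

t_s ≈ 2.222 s

Comparing s^2 + 3.6s + 144 to s^2 + 2ζωₙs + ωₙ²: ωₙ = 12 rad/s and ζ = 3.6/(2·12) = 0.15.
ζωₙ = 3.6/2 = 1.8, so t_s ≈ 4/(ζωₙ) = 4/1.8 ≈ 2.222 s.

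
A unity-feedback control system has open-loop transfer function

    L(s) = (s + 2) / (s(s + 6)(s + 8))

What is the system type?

The denominator has 1 factor of s at the origin (free integrator), so this is a Type 1 system.

Type 1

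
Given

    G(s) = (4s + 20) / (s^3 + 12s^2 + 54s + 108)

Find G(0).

Set s = 0: G(0) = (20) / (108) = 5/27.

G(0) = 5/27 ≈ 0.1852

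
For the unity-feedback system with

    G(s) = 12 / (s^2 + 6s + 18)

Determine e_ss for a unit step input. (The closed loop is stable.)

G(s) has no poles at the origin.
This is a Type 0 system. Kp = lim_{s→0} G(s) = 12/18 = 2/3.
e_ss = 1/(1 + Kp) = 1/(1 + 2/3) = 3/5 ≈ 0.6000.

e_ss = 0.6000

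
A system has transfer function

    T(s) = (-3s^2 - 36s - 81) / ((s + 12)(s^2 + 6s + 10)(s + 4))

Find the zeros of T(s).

s = -3, -9

Set the numerator to zero: -3s^2 - 36s - 81 = 0, i.e. -3·(s^2 + 12s + 27) = 0.
Factoring: (s + 3)(s + 9) = 0.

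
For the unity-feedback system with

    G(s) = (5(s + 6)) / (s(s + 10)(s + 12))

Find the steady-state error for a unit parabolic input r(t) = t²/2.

e_ss = ∞

G(s) has one pole at the origin.
This is a Type 1 system; Ka = lim_{s→0} s^2·G(s) = 0, so the steady-state error for a parabola input is infinite.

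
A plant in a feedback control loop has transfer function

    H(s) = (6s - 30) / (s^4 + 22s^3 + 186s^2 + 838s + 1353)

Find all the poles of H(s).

s = -4 + 5j, -4 - 5j, -11, -3

The poles are the roots of the denominator s^4 + 22s^3 + 186s^2 + 838s + 1353 = 0.
Trying s = -11: the polynomial evaluates to 0, so (s + 11) is a factor.
Dividing out leaves s^3 + 11s^2 + 65s + 123 = 0.
This factors further as (s^2 + 8s + 41)(s + 3) = 0.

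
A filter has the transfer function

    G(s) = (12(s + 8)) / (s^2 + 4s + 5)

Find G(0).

At s = 0 each factor (s + a) contributes a and each (s^2 + bs + c) contributes c.
G(0) = 12·(8) / ((5)) = 96/5 = 96/5.

G(0) = 96/5 ≈ 19.20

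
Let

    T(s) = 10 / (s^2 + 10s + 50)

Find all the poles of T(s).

The poles are the roots of the denominator s^2 + 10s + 50 = 0.
Using the quadratic formula: s = (-10 ± √(-100))/2 = -5 ± 5j.

s = -5 + 5j, -5 - 5j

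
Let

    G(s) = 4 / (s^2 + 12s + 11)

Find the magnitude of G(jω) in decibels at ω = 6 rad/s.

|G(j6)|_dB ≈ -25.6 dB

Substitute s = j6: numerator = 4, denominator = -25 + j72.
|G(j6)| = |4| / |-25 + j72| = 4 / 76.217 ≈ 0.05248.
In decibels: 20·log₁₀(0.05248) ≈ -25.6 dB.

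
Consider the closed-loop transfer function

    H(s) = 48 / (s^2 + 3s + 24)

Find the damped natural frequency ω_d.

ω_d ≈ 4.664 rad/s

Comparing s^2 + 3s + 24 to s^2 + 2ζωₙs + ωₙ²: ωₙ = √24 ≈ 4.899 rad/s and ζ = 3/(2·√24) ≈ 0.3062.
ζωₙ = 3/2 = 1.5, so ω_d = ωₙ√(1−ζ²) = √(ωₙ² − (ζωₙ)²) = √(24 − 1.5²) = √21.75 ≈ 4.664 rad/s.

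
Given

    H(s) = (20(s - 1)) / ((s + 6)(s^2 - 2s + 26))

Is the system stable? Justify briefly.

The poles can be read from the denominator factors: s = -6, 1 ± 5j.
Since the pole(s) at s = 1 ± 5j lie in the right half-plane, the system is unstable.

unstable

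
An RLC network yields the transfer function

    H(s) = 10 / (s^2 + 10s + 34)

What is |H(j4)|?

Substitute s = j4: numerator = 10, denominator = 18 + j40.
|H(j4)| = |10| / |18 + j40| = 10 / 43.863 ≈ 0.2280.

|H(j4)| ≈ 0.2280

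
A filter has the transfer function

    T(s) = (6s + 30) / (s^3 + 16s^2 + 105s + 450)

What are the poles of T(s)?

s = -3 + 6j, -3 - 6j, -10

The poles are the roots of the denominator s^3 + 16s^2 + 105s + 450 = 0.
Trying s = -10: the polynomial evaluates to 0, so (s + 10) is a factor.
Dividing out leaves s^2 + 6s + 45 = 0.
The quadratic formula then gives s = -3 ± 6j.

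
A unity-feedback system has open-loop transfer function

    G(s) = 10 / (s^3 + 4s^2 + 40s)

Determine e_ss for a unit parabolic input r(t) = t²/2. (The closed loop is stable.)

G(s) has one pole at the origin.
This is a Type 1 system; Ka = lim_{s→0} s^2·G(s) = 0, so the steady-state error for a parabola input is infinite.

e_ss = ∞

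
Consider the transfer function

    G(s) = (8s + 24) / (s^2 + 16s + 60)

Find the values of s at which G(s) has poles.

s = -10, -6

The poles are the roots of the denominator s^2 + 16s + 60 = 0.
Factoring: (s + 10)(s + 6) = 0, so s = -10 and s = -6.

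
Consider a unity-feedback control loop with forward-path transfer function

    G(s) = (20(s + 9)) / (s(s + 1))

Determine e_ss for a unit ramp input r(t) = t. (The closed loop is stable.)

G(s) has one pole at the origin.
This is a Type 1 system. Kv = lim_{s→0} s·G(s) = 180/1.
e_ss = 1/Kv = 1/(180) = 1/180 ≈ 0.005556.

e_ss = 0.005556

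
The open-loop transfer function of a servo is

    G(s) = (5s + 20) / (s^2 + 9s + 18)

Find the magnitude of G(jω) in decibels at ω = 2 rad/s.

|G(j2)|_dB ≈ -0.170 dB

Substitute s = j2: numerator = 20 + j10, denominator = 14 + j18.
|G(j2)| = |20 + j10| / |14 + j18| = 22.361 / 22.804 ≈ 0.9806.
In decibels: 20·log₁₀(0.9806) ≈ -0.170 dB.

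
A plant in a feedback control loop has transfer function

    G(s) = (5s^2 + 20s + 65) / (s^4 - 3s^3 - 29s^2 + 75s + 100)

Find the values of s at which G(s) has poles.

s = -1, 5, -5, 4

The poles are the roots of the denominator s^4 - 3s^3 - 29s^2 + 75s + 100 = 0.
Trying s = -1: the polynomial evaluates to 0, so (s + 1) is a factor.
Dividing out leaves s^3 - 4s^2 - 25s + 100 = 0.
This factors further as (s - 5)(s + 5)(s - 4) = 0.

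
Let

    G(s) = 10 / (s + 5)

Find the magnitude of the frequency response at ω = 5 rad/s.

Substitute s = j5: numerator = 10, denominator = 5 + j5.
|G(j5)| = |10| / |5 + j5| = 10 / 7.0711 ≈ 1.414.

|G(j5)| ≈ 1.414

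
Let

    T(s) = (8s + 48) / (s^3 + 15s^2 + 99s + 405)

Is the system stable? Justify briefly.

The denominator s^3 + 15s^2 + 99s + 405 factors as (s + 9)(s^2 + 6s + 45), giving poles at s = -9, -3 + 6j, -3 - 6j.
Since all poles lie strictly in the left half-plane, the system is stable.

stable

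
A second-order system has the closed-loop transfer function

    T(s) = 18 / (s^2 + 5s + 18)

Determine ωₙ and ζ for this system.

Compare the denominator to the standard form s^2 + 2ζωₙs + ωₙ².
ωₙ² = 18, so ωₙ = √18 ≈ 4.243 rad/s.
2ζωₙ = 5, so ζ = 5/(2·√18) ≈ 0.5893.
With ζ = 0.5893 the response is underdamped.

ωₙ ≈ 4.243 rad/s, ζ ≈ 0.5893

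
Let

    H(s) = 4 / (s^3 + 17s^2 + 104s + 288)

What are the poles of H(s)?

s = -4 + 4j, -4 - 4j, -9

The poles are the roots of the denominator s^3 + 17s^2 + 104s + 288 = 0.
Trying s = -9: the polynomial evaluates to 0, so (s + 9) is a factor.
Dividing out leaves s^2 + 8s + 32 = 0.
The quadratic formula then gives s = -4 ± 4j.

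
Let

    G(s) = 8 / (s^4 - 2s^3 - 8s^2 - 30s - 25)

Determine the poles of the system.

s = -1 ± 2j, -1, 5

The poles are the roots of the denominator s^4 - 2s^3 - 8s^2 - 30s - 25 = 0.
Trying s = -1: the polynomial evaluates to 0, so (s + 1) is a factor.
Dividing out leaves s^3 - 3s^2 - 5s - 25 = 0.
This factors further as (s^2 + 2s + 5)(s - 5) = 0.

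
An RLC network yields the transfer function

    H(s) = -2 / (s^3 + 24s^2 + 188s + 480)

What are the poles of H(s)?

s = -8, -10, -6

The poles are the roots of the denominator s^3 + 24s^2 + 188s + 480 = 0.
Trying s = -8: the polynomial evaluates to 0, so (s + 8) is a factor.
Dividing out leaves s^2 + 16s + 60 = 0.
Factoring the quadratic: (s + 10)(s + 6) = 0.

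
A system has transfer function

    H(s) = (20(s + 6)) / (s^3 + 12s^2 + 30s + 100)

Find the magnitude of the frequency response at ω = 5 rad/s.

|H(j5)| ≈ 0.7750

Substitute s = j5: numerator = 120 + j100, denominator = -200 + j25.
|H(j5)| = |120 + j100| / |-200 + j25| = 156.20 / 201.56 ≈ 0.7750.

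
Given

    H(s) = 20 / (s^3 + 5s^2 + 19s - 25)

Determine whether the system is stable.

The denominator s^3 + 5s^2 + 19s - 25 factors as (s^2 + 6s + 25)(s - 1), giving poles at s = -3 ± 4j, 1.
Since the pole(s) at s = 1 lie in the right half-plane, the system is unstable.

unstable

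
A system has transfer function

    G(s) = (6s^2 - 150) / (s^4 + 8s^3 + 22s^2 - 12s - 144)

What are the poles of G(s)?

The poles are the roots of the denominator s^4 + 8s^3 + 22s^2 - 12s - 144 = 0.
Trying s = -4: the polynomial evaluates to 0, so (s + 4) is a factor.
Dividing out leaves s^3 + 4s^2 + 6s - 36 = 0.
This factors further as (s - 2)(s^2 + 6s + 18) = 0.

s = -4, 2, -3 + 3j, -3 - 3j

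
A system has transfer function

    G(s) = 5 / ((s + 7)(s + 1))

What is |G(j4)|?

|G(j4)| ≈ 0.1504

Substitute s = j4: numerator = 5, denominator = -9 + j32.
|G(j4)| = |5| / |-9 + j32| = 5 / 33.242 ≈ 0.1504.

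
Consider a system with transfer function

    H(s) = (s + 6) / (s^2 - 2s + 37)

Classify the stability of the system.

The poles can be read from the denominator factors: s = 1 ± 6j.
Since the pole(s) at s = 1 + 6j, 1 - 6j lie in the right half-plane, the system is unstable.

unstable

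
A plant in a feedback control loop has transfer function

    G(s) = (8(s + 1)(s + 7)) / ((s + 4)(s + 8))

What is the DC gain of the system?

At s = 0 each factor (s + a) contributes a and each (s^2 + bs + c) contributes c.
G(0) = 8·(1) · (7) / ((4) · (8)) = 56/32 = 7/4.

G(0) = 7/4 ≈ 1.750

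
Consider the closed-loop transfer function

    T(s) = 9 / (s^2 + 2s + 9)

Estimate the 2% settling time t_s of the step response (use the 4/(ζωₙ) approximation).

t_s ≈ 4 s

Comparing s^2 + 2s + 9 to s^2 + 2ζωₙs + ωₙ²: ωₙ = 3 rad/s and ζ = 2/(2·3) ≈ 0.3333.
ζωₙ = 2/2 = 1, so t_s ≈ 4/(ζωₙ) = 4/1 = 4 s.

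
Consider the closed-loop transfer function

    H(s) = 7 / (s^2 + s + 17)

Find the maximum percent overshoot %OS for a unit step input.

%OS ≈ 68.1%

Comparing s^2 + s + 17 to s^2 + 2ζωₙs + ωₙ²: ωₙ = √17 ≈ 4.123 rad/s and ζ = 1/(2·√17) ≈ 0.1213.
%OS = 100·exp(−πζ/√(1−ζ²)) = 100·exp(−π·0.1213/√(1−0.1213²)) ≈ 68.1%.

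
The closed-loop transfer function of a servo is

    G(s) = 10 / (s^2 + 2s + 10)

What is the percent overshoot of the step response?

Comparing s^2 + 2s + 10 to s^2 + 2ζωₙs + ωₙ²: ωₙ = √10 ≈ 3.162 rad/s and ζ = 2/(2·√10) ≈ 0.3162.
%OS = 100·exp(−πζ/√(1−ζ²)) = 100·exp(−π·0.3162/√(1−0.3162²)) ≈ 35.1%.

%OS ≈ 35.1%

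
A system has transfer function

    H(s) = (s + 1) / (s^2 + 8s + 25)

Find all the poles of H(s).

The poles are the roots of the denominator s^2 + 8s + 25 = 0.
Using the quadratic formula: s = (-8 ± √(-36))/2 = -4 ± 3j.

s = -4 ± 3j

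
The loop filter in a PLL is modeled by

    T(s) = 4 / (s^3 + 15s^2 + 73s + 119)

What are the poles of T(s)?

s = -4 ± j, -7

The poles are the roots of the denominator s^3 + 15s^2 + 73s + 119 = 0.
Trying s = -7: the polynomial evaluates to 0, so (s + 7) is a factor.
Dividing out leaves s^2 + 8s + 17 = 0.
The quadratic formula then gives s = -4 ± 1j.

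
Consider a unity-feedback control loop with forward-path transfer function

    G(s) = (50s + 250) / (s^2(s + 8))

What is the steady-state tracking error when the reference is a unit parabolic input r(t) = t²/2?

e_ss = 0.03200

G(s) has 2 poles at the origin.
This is a Type 2 system. Ka = lim_{s→0} s^2·G(s) = 250/8 = 125/4.
e_ss = 1/Ka = 1/(125/4) = 4/125 ≈ 0.03200.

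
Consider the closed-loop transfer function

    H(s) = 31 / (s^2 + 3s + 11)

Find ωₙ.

ωₙ ≈ 3.317 rad/s

Compare the denominator to the standard form s^2 + 2ζωₙs + ωₙ².
ωₙ² = 11, so ωₙ = √11 ≈ 3.317 rad/s.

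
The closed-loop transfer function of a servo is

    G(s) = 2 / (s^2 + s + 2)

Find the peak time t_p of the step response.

Comparing s^2 + s + 2 to s^2 + 2ζωₙs + ωₙ²: ωₙ = √2 ≈ 1.414 rad/s and ζ = 1/(2·√2) ≈ 0.3536.
ζωₙ = 1/2 = 0.5, so ω_d = ωₙ√(1−ζ²) = √(ωₙ² − (ζωₙ)²) = √(2 − 0.5²) = √1.75 ≈ 1.323 rad/s.
t_p = π/ω_d = π/1.323 ≈ 2.375 s.

t_p ≈ 2.375 s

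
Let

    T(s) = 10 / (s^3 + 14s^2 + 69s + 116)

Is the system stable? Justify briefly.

The denominator s^3 + 14s^2 + 69s + 116 factors as (s + 4)(s^2 + 10s + 29), giving poles at s = -4, -5 + 2j, -5 - 2j.
Since all poles lie strictly in the left half-plane, the system is stable.

stable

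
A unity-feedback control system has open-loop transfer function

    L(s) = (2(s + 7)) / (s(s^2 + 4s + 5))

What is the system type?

Type 1

The denominator has 1 factor of s at the origin (free integrator), so this is a Type 1 system.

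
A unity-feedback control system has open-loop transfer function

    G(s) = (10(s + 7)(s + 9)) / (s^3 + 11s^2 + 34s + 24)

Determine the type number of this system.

Type 0

The denominator has no factor of s at the origin — no free integrator — so this is a Type 0 system.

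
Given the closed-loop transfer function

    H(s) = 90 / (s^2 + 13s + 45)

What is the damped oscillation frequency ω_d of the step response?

ω_d ≈ 1.658 rad/s

Comparing s^2 + 13s + 45 to s^2 + 2ζωₙs + ωₙ²: ωₙ = √45 ≈ 6.708 rad/s and ζ = 13/(2·√45) ≈ 0.9690.
ζωₙ = 13/2 = 6.5, so ω_d = ωₙ√(1−ζ²) = √(ωₙ² − (ζωₙ)²) = √(45 − 6.5²) = √2.75 ≈ 1.658 rad/s.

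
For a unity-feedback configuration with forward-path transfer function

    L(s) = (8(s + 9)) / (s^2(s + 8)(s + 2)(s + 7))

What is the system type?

Type 2

The denominator has 2 factors of s at the origin (free integrators), so this is a Type 2 system.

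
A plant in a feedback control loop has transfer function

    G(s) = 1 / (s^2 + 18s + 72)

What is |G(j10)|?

|G(j10)| ≈ 0.005490

Substitute s = j10: numerator = 1, denominator = -28 + j180.
|G(j10)| = |1| / |-28 + j180| = 1 / 182.16 ≈ 0.005490.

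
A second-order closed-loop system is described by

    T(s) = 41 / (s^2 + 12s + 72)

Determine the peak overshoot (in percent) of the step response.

Comparing s^2 + 12s + 72 to s^2 + 2ζωₙs + ωₙ²: ωₙ = √72 ≈ 8.485 rad/s and ζ = 12/(2·√72) ≈ 0.7071.
%OS = 100·exp(−πζ/√(1−ζ²)) = 100·exp(−π·0.7071/√(1−0.7071²)) ≈ 4.32%.

%OS ≈ 4.32%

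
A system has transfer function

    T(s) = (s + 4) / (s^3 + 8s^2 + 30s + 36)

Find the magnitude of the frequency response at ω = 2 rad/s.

Substitute s = j2: numerator = 4 + j2, denominator = 4 + j52.
|T(j2)| = |4 + j2| / |4 + j52| = 4.4721 / 52.154 ≈ 0.08575.

|T(j2)| ≈ 0.08575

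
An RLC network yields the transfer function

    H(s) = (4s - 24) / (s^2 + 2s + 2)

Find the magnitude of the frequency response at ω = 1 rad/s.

Substitute s = j1: numerator = -24 + j4, denominator = 1 + j2.
|H(j1)| = |-24 + j4| / |1 + j2| = 24.331 / 2.2361 ≈ 10.88.

|H(j1)| ≈ 10.88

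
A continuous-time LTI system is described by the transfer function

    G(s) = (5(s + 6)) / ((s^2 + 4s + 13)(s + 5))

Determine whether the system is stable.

The poles can be read from the denominator factors: s = -2 ± 3j, -5.
Since all poles lie strictly in the left half-plane, the system is stable.

stable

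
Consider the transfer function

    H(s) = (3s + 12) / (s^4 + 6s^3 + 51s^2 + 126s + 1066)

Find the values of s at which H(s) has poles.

The poles are the roots of the denominator s^4 + 6s^3 + 51s^2 + 126s + 1066 = 0.
No real roots exist; factor into two real quadratics: (s^2 - 2s + 26)(s^2 + 8s + 41) = 0.
Each quadratic gives a conjugate pair via the quadratic formula.

s = 1 ± 5j, -4 ± 5j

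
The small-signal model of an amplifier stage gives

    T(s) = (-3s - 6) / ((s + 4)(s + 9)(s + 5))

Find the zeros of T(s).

Set the numerator to zero: -3s - 6 = 0, i.e. -3·(s + 2) = 0.
So s = -2.

s = -2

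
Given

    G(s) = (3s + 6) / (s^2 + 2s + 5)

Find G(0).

Set s = 0: G(0) = (6) / (5) = 6/5.

G(0) = 6/5 ≈ 1.200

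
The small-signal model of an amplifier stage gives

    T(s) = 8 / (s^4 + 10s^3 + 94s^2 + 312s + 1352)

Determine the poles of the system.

s = -1 ± 5j, -4 ± 6j

The poles are the roots of the denominator s^4 + 10s^3 + 94s^2 + 312s + 1352 = 0.
No real roots exist; factor into two real quadratics: (s^2 + 2s + 26)(s^2 + 8s + 52) = 0.
Each quadratic gives a conjugate pair via the quadratic formula.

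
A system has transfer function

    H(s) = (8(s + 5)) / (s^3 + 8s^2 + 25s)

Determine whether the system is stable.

The denominator s^3 + 8s^2 + 25s factors as s(s^2 + 8s + 25), giving poles at s = 0, -4 + 3j, -4 - 3j.
Since the simple pole(s) at s = 0 lie on the jω-axis with none in the right half-plane, the system is marginally stable.

marginally stable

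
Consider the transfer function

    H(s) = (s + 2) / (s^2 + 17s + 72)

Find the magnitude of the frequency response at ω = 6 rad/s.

Substitute s = j6: numerator = 2 + j6, denominator = 36 + j102.
|H(j6)| = |2 + j6| / |36 + j102| = 6.3246 / 108.17 ≈ 0.05847.

|H(j6)| ≈ 0.05847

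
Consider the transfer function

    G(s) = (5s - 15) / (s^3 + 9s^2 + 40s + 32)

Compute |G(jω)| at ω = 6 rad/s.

|G(j6)| ≈ 0.1145

Substitute s = j6: numerator = -15 + j30, denominator = -292 + j24.
|G(j6)| = |-15 + j30| / |-292 + j24| = 33.541 / 292.98 ≈ 0.1145.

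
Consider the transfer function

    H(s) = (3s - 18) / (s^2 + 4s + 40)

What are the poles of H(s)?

The poles are the roots of the denominator s^2 + 4s + 40 = 0.
Using the quadratic formula: s = (-4 ± √(-144))/2 = -2 ± 6j.

s = -2 + 6j, -2 - 6j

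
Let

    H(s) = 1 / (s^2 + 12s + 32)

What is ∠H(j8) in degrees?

∠H(j8) ≈ -108.4°

At s = j8: numerator = 1, denominator = -32 + j96.
∠H = ∠num − ∠den = 0° − (108.43°) = -108.4°.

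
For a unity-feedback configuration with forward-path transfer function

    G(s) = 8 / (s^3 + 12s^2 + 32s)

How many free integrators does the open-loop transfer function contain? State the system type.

The denominator has 1 factor of s at the origin (free integrator), so this is a Type 1 system.

Type 1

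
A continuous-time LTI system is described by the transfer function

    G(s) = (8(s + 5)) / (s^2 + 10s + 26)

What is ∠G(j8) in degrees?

At s = j8: numerator = 40 + j64, denominator = -38 + j80.
∠G = ∠num − ∠den = 57.995° − (115.41°) = -57.41°.

∠G(j8) ≈ -57.41°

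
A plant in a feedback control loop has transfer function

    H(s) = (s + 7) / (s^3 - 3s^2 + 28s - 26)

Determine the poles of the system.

s = 1 + 5j, 1 - 5j, 1

The poles are the roots of the denominator s^3 - 3s^2 + 28s - 26 = 0.
Trying s = 1: the polynomial evaluates to 0, so (s - 1) is a factor.
Dividing out leaves s^2 - 2s + 26 = 0.
The quadratic formula then gives s = 1 ± 5j.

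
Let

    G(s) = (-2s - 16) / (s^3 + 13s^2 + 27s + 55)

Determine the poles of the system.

The poles are the roots of the denominator s^3 + 13s^2 + 27s + 55 = 0.
Trying s = -11: the polynomial evaluates to 0, so (s + 11) is a factor.
Dividing out leaves s^2 + 2s + 5 = 0.
The quadratic formula then gives s = -1 ± 2j.

s = -1 + 2j, -1 - 2j, -11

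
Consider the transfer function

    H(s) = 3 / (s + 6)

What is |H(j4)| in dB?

Substitute s = j4: numerator = 3, denominator = 6 + j4.
|H(j4)| = |3| / |6 + j4| = 3 / 7.2111 ≈ 0.4160.
In decibels: 20·log₁₀(0.4160) ≈ -7.62 dB.

|H(j4)|_dB ≈ -7.62 dB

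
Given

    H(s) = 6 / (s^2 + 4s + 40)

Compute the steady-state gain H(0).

At s = 0 each factor (s + a) contributes a and each (s^2 + bs + c) contributes c.
H(0) = 6·1 / ((40)) = 6/40 = 3/20.

H(0) = 3/20 ≈ 0.1500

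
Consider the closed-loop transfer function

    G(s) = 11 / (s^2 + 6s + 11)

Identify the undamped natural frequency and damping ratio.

ωₙ ≈ 3.317 rad/s, ζ ≈ 0.9045

Compare the denominator to the standard form s^2 + 2ζωₙs + ωₙ².
ωₙ² = 11, so ωₙ = √11 ≈ 3.317 rad/s.
2ζωₙ = 6, so ζ = 6/(2·√11) ≈ 0.9045.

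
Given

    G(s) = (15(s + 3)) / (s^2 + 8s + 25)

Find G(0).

G(0) = 9/5 ≈ 1.800

At s = 0 each factor (s + a) contributes a and each (s^2 + bs + c) contributes c.
G(0) = 15·(3) / ((25)) = 45/25 = 9/5.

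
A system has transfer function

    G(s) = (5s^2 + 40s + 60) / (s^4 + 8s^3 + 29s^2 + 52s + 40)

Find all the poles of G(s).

s = -2 ± 2j, -2 ± j

The poles are the roots of the denominator s^4 + 8s^3 + 29s^2 + 52s + 40 = 0.
No real roots exist; factor into two real quadratics: (s^2 + 4s + 8)(s^2 + 4s + 5) = 0.
Each quadratic gives a conjugate pair via the quadratic formula.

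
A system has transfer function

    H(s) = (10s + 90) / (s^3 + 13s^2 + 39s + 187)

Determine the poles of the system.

s = -1 ± 4j, -11

The poles are the roots of the denominator s^3 + 13s^2 + 39s + 187 = 0.
Trying s = -11: the polynomial evaluates to 0, so (s + 11) is a factor.
Dividing out leaves s^2 + 2s + 17 = 0.
The quadratic formula then gives s = -1 ± 4j.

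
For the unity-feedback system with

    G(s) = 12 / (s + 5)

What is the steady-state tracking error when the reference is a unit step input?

G(s) has no poles at the origin.
This is a Type 0 system. Kp = lim_{s→0} G(s) = 12/5.
e_ss = 1/(1 + Kp) = 1/(1 + 12/5) = 5/17 ≈ 0.2941.

e_ss = 0.2941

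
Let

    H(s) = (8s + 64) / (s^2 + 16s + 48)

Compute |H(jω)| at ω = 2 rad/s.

|H(j2)| ≈ 1.213

Substitute s = j2: numerator = 64 + j16, denominator = 44 + j32.
|H(j2)| = |64 + j16| / |44 + j32| = 65.970 / 54.406 ≈ 1.213.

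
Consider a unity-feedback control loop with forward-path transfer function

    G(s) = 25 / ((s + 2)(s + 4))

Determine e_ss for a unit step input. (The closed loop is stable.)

e_ss = 0.2424

G(s) has no poles at the origin.
This is a Type 0 system. Kp = lim_{s→0} G(s) = 25/8.
e_ss = 1/(1 + Kp) = 1/(1 + 25/8) = 8/33 ≈ 0.2424.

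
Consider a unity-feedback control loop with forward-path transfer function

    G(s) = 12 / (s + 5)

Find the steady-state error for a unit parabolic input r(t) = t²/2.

G(s) has no poles at the origin.
This is a Type 0 system; Ka = lim_{s→0} s^2·G(s) = 0, so the steady-state error for a parabola input is infinite.

e_ss = ∞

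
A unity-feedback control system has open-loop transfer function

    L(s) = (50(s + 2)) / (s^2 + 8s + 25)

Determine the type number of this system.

The denominator has no factor of s at the origin — no free integrator — so this is a Type 0 system.

Type 0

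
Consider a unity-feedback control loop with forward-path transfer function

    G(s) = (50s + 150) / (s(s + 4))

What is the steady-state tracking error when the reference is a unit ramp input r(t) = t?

e_ss = 0.02667

G(s) has one pole at the origin.
This is a Type 1 system. Kv = lim_{s→0} s·G(s) = 150/4 = 75/2.
e_ss = 1/Kv = 1/(75/2) = 2/75 ≈ 0.02667.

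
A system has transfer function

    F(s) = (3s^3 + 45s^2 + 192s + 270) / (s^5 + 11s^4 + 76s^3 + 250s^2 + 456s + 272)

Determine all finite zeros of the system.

s = -9, -3 ± j

Set the numerator to zero: 3s^3 + 45s^2 + 192s + 270 = 0, i.e. 3·(s^3 + 15s^2 + 64s + 90) = 0.
Factoring: (s + 9)(s^2 + 6s + 10) = 0.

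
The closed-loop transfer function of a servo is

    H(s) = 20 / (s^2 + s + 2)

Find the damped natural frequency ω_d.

Comparing s^2 + s + 2 to s^2 + 2ζωₙs + ωₙ²: ωₙ = √2 ≈ 1.414 rad/s and ζ = 1/(2·√2) ≈ 0.3536.
ζωₙ = 1/2 = 0.5, so ω_d = ωₙ√(1−ζ²) = √(ωₙ² − (ζωₙ)²) = √(2 − 0.5²) = √1.75 ≈ 1.323 rad/s.

ω_d ≈ 1.323 rad/s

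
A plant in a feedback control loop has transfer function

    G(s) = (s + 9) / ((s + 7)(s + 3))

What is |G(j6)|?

Substitute s = j6: numerator = 9 + j6, denominator = -15 + j60.
|G(j6)| = |9 + j6| / |-15 + j60| = 10.817 / 61.847 ≈ 0.1749.

|G(j6)| ≈ 0.1749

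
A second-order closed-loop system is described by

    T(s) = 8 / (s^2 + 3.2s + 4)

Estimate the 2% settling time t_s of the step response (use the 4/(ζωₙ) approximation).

t_s ≈ 2.500 s

Comparing s^2 + 3.2s + 4 to s^2 + 2ζωₙs + ωₙ²: ωₙ = 2 rad/s and ζ = 3.2/(2·2) = 0.8.
ζωₙ = 3.2/2 = 1.6, so t_s ≈ 4/(ζωₙ) = 4/1.6 = 2.500 s.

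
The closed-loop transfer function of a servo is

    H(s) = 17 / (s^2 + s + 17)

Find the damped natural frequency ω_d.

ω_d ≈ 4.093 rad/s

Comparing s^2 + s + 17 to s^2 + 2ζωₙs + ωₙ²: ωₙ = √17 ≈ 4.123 rad/s and ζ = 1/(2·√17) ≈ 0.1213.
ζωₙ = 1/2 = 0.5, so ω_d = ωₙ√(1−ζ²) = √(ωₙ² − (ζωₙ)²) = √(17 − 0.5²) = √16.75 ≈ 4.093 rad/s.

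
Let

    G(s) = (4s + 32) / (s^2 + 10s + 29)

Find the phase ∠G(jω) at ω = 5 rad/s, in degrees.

At s = j5: numerator = 32 + j20, denominator = 4 + j50.
∠G = ∠num − ∠den = 32.005° − (85.426°) = -53.42°.

∠G(j5) ≈ -53.42°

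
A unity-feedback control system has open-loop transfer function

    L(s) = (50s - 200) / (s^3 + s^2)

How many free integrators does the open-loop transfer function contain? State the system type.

Type 2

Factor s from the denominator: s^3 + s^2 = s^2·(s + 1).
There are 2 poles at the origin, so the system is Type 2.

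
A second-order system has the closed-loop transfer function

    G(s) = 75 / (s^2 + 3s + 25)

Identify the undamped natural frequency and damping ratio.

ωₙ = 5 rad/s, ζ = 0.3

Compare the denominator to the standard form s^2 + 2ζωₙs + ωₙ².
ωₙ² = 25, so ωₙ = 5 rad/s.
2ζωₙ = 3, so ζ = 3/(2·5) = 0.3.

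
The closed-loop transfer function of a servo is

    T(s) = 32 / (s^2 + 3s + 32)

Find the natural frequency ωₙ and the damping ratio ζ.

ωₙ ≈ 5.657 rad/s, ζ ≈ 0.2652

Compare the denominator to the standard form s^2 + 2ζωₙs + ωₙ².
ωₙ² = 32, so ωₙ = √32 ≈ 5.657 rad/s.
2ζωₙ = 3, so ζ = 3/(2·√32) ≈ 0.2652.
With ζ = 0.2652 the response is underdamped.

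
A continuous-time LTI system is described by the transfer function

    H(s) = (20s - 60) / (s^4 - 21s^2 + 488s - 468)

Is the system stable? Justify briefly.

unstable

The denominator s^4 - 21s^2 + 488s - 468 factors as (s^2 - 8s + 52)(s - 1)(s + 9), giving poles at s = 4 ± 6j, 1, -9.
Since the pole(s) at s = 4 ± 6j, 1 lie in the right half-plane, the system is unstable.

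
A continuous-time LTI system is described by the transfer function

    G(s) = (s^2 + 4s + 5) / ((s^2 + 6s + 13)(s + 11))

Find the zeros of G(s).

s = -2 ± j

Set the numerator to zero: s^2 + 4s + 5 = 0.
Factoring: (s^2 + 4s + 5) = 0.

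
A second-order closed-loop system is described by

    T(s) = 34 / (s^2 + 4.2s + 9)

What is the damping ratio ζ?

ζ = 0.7

Compare the denominator to the standard form s^2 + 2ζωₙs + ωₙ².
ωₙ² = 9, so ωₙ = 3 rad/s.
2ζωₙ = 4.2, so ζ = 4.2/(2·3) = 0.7.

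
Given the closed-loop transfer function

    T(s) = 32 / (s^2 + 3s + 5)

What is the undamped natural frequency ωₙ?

Compare the denominator to the standard form s^2 + 2ζωₙs + ωₙ².
ωₙ² = 5, so ωₙ = √5 ≈ 2.236 rad/s.

ωₙ ≈ 2.236 rad/s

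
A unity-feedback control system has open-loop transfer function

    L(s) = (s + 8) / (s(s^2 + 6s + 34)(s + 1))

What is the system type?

The denominator has 1 factor of s at the origin (free integrator), so this is a Type 1 system.

Type 1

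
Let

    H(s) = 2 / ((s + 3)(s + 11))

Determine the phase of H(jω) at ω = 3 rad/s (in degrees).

At s = j3: numerator = 2, denominator = 24 + j42.
∠H = ∠num − ∠den = 0° − (60.255°) = -60.26°.

∠H(j3) ≈ -60.26°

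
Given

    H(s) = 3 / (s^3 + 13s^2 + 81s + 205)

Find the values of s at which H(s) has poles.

s = -4 + 5j, -4 - 5j, -5

The poles are the roots of the denominator s^3 + 13s^2 + 81s + 205 = 0.
Trying s = -5: the polynomial evaluates to 0, so (s + 5) is a factor.
Dividing out leaves s^2 + 8s + 41 = 0.
The quadratic formula then gives s = -4 ± 5j.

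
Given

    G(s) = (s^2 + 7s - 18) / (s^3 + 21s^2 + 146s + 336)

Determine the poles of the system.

s = -8, -6, -7

The poles are the roots of the denominator s^3 + 21s^2 + 146s + 336 = 0.
Trying s = -8: the polynomial evaluates to 0, so (s + 8) is a factor.
Dividing out leaves s^2 + 13s + 42 = 0.
Factoring the quadratic: (s + 6)(s + 7) = 0.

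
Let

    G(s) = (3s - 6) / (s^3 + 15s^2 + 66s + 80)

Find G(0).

Set s = 0: G(0) = (-6) / (80) = -3/40.

G(0) = -3/40 ≈ -0.07500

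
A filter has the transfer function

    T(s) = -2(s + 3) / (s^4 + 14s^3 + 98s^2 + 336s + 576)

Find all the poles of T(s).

The poles are the roots of the denominator s^4 + 14s^3 + 98s^2 + 336s + 576 = 0.
No real roots exist; factor into two real quadratics: (s^2 + 6s + 18)(s^2 + 8s + 32) = 0.
Each quadratic gives a conjugate pair via the quadratic formula.

s = -3 ± 3j, -4 ± 4j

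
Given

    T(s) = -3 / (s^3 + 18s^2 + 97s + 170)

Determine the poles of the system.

The poles are the roots of the denominator s^3 + 18s^2 + 97s + 170 = 0.
Trying s = -10: the polynomial evaluates to 0, so (s + 10) is a factor.
Dividing out leaves s^2 + 8s + 17 = 0.
The quadratic formula then gives s = -4 ± 1j.

s = -4 ± j, -10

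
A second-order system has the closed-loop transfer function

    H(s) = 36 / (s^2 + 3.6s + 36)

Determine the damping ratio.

ζ = 0.3

Compare the denominator to the standard form s^2 + 2ζωₙs + ωₙ².
ωₙ² = 36, so ωₙ = 6 rad/s.
2ζωₙ = 3.6, so ζ = 3.6/(2·6) = 0.3.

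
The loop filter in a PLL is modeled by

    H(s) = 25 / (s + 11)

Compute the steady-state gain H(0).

Set s = 0: H(0) = (25) / (11) = 25/11.

H(0) = 25/11 ≈ 2.273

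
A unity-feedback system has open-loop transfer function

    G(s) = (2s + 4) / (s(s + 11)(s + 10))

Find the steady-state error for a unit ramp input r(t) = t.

e_ss = 27.50

G(s) has one pole at the origin.
This is a Type 1 system. Kv = lim_{s→0} s·G(s) = 4/110 = 2/55.
e_ss = 1/Kv = 1/(2/55) = 55/2 ≈ 27.50.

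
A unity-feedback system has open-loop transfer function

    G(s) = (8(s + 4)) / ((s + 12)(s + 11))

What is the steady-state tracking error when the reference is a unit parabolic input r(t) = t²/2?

e_ss = ∞

G(s) has no poles at the origin.
This is a Type 0 system; Ka = lim_{s→0} s^2·G(s) = 0, so the steady-state error for a parabola input is infinite.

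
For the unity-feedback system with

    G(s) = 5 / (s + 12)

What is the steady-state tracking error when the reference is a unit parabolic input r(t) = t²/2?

G(s) has no poles at the origin.
This is a Type 0 system; Ka = lim_{s→0} s^2·G(s) = 0, so the steady-state error for a parabola input is infinite.

e_ss = ∞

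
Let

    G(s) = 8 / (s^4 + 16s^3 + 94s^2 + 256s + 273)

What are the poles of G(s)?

s = -3 ± 2j, -3, -7

The poles are the roots of the denominator s^4 + 16s^3 + 94s^2 + 256s + 273 = 0.
Trying s = -3: the polynomial evaluates to 0, so (s + 3) is a factor.
Dividing out leaves s^3 + 13s^2 + 55s + 91 = 0.
This factors further as (s^2 + 6s + 13)(s + 7) = 0.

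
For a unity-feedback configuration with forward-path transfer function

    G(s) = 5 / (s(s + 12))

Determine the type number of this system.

The denominator has 1 factor of s at the origin (free integrator), so this is a Type 1 system.

Type 1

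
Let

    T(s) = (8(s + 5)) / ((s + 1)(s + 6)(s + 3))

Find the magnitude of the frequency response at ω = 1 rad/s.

|T(j1)| ≈ 1.500

Substitute s = j1: numerator = 40 + j8, denominator = 8 + j26.
|T(j1)| = |40 + j8| / |8 + j26| = 40.792 / 27.203 ≈ 1.500.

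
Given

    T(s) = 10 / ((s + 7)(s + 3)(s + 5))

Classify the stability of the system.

The poles can be read from the denominator factors: s = -7, -3, -5.
Since all poles lie strictly in the left half-plane, the system is stable.

stable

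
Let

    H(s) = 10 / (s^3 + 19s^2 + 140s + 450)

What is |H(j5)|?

|H(j5)| ≈ 0.01737

Substitute s = j5: numerator = 10, denominator = -25 + j575.
|H(j5)| = |10| / |-25 + j575| = 10 / 575.54 ≈ 0.01737.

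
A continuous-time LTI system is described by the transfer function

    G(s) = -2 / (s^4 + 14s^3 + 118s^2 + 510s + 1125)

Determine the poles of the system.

s = -4 ± 3j, -3 ± 6j

The poles are the roots of the denominator s^4 + 14s^3 + 118s^2 + 510s + 1125 = 0.
No real roots exist; factor into two real quadratics: (s^2 + 8s + 25)(s^2 + 6s + 45) = 0.
Each quadratic gives a conjugate pair via the quadratic formula.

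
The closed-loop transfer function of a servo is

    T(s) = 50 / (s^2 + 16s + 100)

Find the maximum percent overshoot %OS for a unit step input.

%OS ≈ 1.52%

Comparing s^2 + 16s + 100 to s^2 + 2ζωₙs + ωₙ²: ωₙ = 10 rad/s and ζ = 16/(2·10) = 0.8.
%OS = 100·exp(−πζ/√(1−ζ²)) = 100·exp(−π·0.8/√(1−0.8²)) ≈ 1.52%.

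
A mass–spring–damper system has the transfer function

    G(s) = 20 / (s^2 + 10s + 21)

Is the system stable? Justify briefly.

The denominator s^2 + 10s + 21 factors as (s + 7)(s + 3), giving poles at s = -7, -3.
Since all poles lie strictly in the left half-plane, the system is stable.

stable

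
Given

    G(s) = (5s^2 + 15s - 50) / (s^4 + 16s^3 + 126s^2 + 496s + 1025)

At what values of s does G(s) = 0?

s = 2, -5

Set the numerator to zero: 5s^2 + 15s - 50 = 0, i.e. 5·(s^2 + 3s - 10) = 0.
Factoring: (s - 2)(s + 5) = 0.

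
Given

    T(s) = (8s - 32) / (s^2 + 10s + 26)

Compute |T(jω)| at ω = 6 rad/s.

|T(j6)| ≈ 0.9484

Substitute s = j6: numerator = -32 + j48, denominator = -10 + j60.
|T(j6)| = |-32 + j48| / |-10 + j60| = 57.689 / 60.828 ≈ 0.9484.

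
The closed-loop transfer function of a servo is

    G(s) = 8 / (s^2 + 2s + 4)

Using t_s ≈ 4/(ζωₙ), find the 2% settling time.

t_s ≈ 4 s

Comparing s^2 + 2s + 4 to s^2 + 2ζωₙs + ωₙ²: ωₙ = 2 rad/s and ζ = 2/(2·2) = 0.5.
ζωₙ = 2/2 = 1, so t_s ≈ 4/(ζωₙ) = 4/1 = 4 s.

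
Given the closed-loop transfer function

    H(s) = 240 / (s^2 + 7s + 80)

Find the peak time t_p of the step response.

t_p ≈ 0.3817 s

Comparing s^2 + 7s + 80 to s^2 + 2ζωₙs + ωₙ²: ωₙ = √80 ≈ 8.944 rad/s and ζ = 7/(2·√80) ≈ 0.3913.
ζωₙ = 7/2 = 3.5, so ω_d = ωₙ√(1−ζ²) = √(ωₙ² − (ζωₙ)²) = √(80 − 3.5²) = √67.75 ≈ 8.231 rad/s.
t_p = π/ω_d = π/8.231 ≈ 0.3817 s.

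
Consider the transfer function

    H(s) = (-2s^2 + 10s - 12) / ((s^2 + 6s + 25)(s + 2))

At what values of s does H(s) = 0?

s = 3, 2

Set the numerator to zero: -2s^2 + 10s - 12 = 0, i.e. -2·(s^2 - 5s + 6) = 0.
Factoring: (s - 3)(s - 2) = 0.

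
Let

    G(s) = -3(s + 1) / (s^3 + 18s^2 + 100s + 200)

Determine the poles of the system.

The poles are the roots of the denominator s^3 + 18s^2 + 100s + 200 = 0.
Trying s = -10: the polynomial evaluates to 0, so (s + 10) is a factor.
Dividing out leaves s^2 + 8s + 20 = 0.
The quadratic formula then gives s = -4 ± 2j.

s = -4 + 2j, -4 - 2j, -10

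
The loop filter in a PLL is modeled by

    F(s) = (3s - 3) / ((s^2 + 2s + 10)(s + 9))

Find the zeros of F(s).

s = 1

Set the numerator to zero: 3s - 3 = 0, i.e. 3·(s - 1) = 0.
So s = 1.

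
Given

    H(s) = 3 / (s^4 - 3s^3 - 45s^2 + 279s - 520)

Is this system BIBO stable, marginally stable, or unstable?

The denominator s^4 - 3s^3 - 45s^2 + 279s - 520 factors as (s^2 - 6s + 13)(s - 5)(s + 8), giving poles at s = 3 + 2j, 3 - 2j, 5, -8.
Since the pole(s) at s = 3 ± 2j, 5 lie in the right half-plane, the system is unstable.

unstable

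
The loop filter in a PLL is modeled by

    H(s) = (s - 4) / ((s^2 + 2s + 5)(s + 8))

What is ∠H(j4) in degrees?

∠H(j4) ≈ -35.54°

At s = j4: numerator = -4 + j4, denominator = -120 + j20.
∠H = ∠num − ∠den = 135° − (170.54°) = -35.54°.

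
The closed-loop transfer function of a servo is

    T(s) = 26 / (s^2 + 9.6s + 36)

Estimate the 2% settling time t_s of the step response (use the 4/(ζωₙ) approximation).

Comparing s^2 + 9.6s + 36 to s^2 + 2ζωₙs + ωₙ²: ωₙ = 6 rad/s and ζ = 9.6/(2·6) = 0.8.
ζωₙ = 9.6/2 = 4.8, so t_s ≈ 4/(ζωₙ) = 4/4.8 ≈ 0.8333 s.

t_s ≈ 0.8333 s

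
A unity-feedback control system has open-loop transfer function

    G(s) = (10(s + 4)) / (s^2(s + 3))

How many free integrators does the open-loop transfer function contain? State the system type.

The denominator has 2 factors of s at the origin (free integrators), so this is a Type 2 system.

Type 2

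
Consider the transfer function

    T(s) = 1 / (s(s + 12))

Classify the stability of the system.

The poles can be read from the denominator factors: s = 0, -12.
Since the simple pole(s) at s = 0 lie on the jω-axis with none in the right half-plane, the system is marginally stable.

marginally stable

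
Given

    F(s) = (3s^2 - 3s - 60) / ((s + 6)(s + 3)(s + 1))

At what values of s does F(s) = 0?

s = -4, 5

Set the numerator to zero: 3s^2 - 3s - 60 = 0, i.e. 3·(s^2 - s - 20) = 0.
Factoring: (s + 4)(s - 5) = 0.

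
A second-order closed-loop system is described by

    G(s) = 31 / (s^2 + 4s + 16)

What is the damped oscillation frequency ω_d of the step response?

Comparing s^2 + 4s + 16 to s^2 + 2ζωₙs + ωₙ²: ωₙ = 4 rad/s and ζ = 4/(2·4) = 0.5.
ζωₙ = 4/2 = 2, so ω_d = ωₙ√(1−ζ²) = √(ωₙ² − (ζωₙ)²) = √(16 − 2²) = √12 ≈ 3.464 rad/s.

ω_d ≈ 3.464 rad/s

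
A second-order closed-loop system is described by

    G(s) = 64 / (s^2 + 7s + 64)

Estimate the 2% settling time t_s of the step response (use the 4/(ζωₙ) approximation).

Comparing s^2 + 7s + 64 to s^2 + 2ζωₙs + ωₙ²: ωₙ = 8 rad/s and ζ = 7/(2·8) = 0.4375.
ζωₙ = 7/2 = 3.5, so t_s ≈ 4/(ζωₙ) = 4/3.5 ≈ 1.143 s.

t_s ≈ 1.143 s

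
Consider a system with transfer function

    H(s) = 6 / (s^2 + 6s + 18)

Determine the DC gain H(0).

Set s = 0: H(0) = (6) / (18) = 1/3.

H(0) = 1/3 ≈ 0.3333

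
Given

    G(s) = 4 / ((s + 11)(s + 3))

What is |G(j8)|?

|G(j8)| ≈ 0.03442

Substitute s = j8: numerator = 4, denominator = -31 + j112.
|G(j8)| = |4| / |-31 + j112| = 4 / 116.21 ≈ 0.03442.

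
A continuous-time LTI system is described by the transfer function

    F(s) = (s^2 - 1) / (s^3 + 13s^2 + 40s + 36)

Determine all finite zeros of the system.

s = 1, -1

Set the numerator to zero: s^2 - 1 = 0.
Factoring: (s - 1)(s + 1) = 0.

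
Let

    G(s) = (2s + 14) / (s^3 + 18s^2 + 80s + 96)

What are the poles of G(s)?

The poles are the roots of the denominator s^3 + 18s^2 + 80s + 96 = 0.
Trying s = -2: the polynomial evaluates to 0, so (s + 2) is a factor.
Dividing out leaves s^2 + 16s + 48 = 0.
Factoring the quadratic: (s + 4)(s + 12) = 0.

s = -2, -4, -12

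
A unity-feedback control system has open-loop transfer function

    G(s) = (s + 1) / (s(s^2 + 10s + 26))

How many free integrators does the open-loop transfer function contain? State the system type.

The denominator has 1 factor of s at the origin (free integrator), so this is a Type 1 system.

Type 1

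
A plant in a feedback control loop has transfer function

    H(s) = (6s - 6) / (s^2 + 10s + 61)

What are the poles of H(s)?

The poles are the roots of the denominator s^2 + 10s + 61 = 0.
Using the quadratic formula: s = (-10 ± √(-144))/2 = -5 ± 6j.

s = -5 ± 6j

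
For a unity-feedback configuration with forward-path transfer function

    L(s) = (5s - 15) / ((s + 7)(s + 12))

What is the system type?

The denominator has no factor of s at the origin — no free integrator — so this is a Type 0 system.

Type 0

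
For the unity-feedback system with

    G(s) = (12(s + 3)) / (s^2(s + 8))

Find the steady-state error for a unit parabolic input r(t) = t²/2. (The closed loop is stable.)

e_ss = 0.2222

G(s) has 2 poles at the origin.
This is a Type 2 system. Ka = lim_{s→0} s^2·G(s) = 36/8 = 9/2.
e_ss = 1/Ka = 1/(9/2) = 2/9 ≈ 0.2222.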